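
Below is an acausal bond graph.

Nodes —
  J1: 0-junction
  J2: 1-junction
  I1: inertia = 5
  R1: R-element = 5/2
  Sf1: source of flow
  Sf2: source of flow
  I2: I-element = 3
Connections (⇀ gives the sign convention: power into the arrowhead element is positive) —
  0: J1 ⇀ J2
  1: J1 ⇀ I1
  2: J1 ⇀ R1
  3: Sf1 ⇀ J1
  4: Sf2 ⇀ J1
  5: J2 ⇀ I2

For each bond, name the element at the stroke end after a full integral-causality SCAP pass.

bond 3 |Sf1  (source Sf1 imposes f)
bond 4 |Sf2  (Sf2 fixes flow; stroke at Sf2)
bond 1 |I1  (I1 outputs flow p/I1)
bond 5 |I2  (prefer integral on I2)
bond 0 |J2  (J2 flow already set via bond 5)
bond 2 |J1  (closing 0-jn rule on J1)

b0 →J2
b1 →I1
b2 →J1
b3 →Sf1
b4 →Sf2
b5 →I2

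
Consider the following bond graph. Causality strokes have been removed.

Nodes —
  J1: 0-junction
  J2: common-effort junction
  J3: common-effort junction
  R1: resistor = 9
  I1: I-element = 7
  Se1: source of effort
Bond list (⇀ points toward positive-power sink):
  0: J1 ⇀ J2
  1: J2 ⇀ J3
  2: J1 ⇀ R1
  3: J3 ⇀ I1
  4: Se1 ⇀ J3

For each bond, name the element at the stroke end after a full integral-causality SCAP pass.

#4 |J3  (Se1: effort source, stroke at far end)
#1 |J2  (J3: bond 4 brought effort, rest push out)
#3 |I1  (common-e at J3 fixed by 4)
#0 |J1  (J2 effort already set via bond 1)
#2 |R1  (common-e at J1 fixed by 0)

b0 stroke→J1
b1 stroke→J2
b2 stroke→R1
b3 stroke→I1
b4 stroke→J3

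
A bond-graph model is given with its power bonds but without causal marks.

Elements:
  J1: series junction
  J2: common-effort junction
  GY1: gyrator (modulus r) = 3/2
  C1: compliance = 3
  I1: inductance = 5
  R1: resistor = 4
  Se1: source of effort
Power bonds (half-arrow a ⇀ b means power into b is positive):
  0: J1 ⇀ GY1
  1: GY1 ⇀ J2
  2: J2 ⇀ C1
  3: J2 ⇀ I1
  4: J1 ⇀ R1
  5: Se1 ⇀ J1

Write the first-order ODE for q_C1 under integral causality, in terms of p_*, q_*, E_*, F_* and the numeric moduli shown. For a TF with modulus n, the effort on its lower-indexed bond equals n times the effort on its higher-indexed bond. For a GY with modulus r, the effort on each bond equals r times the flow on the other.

β5 |J1  (Se1 (Se) sets effort on bond)
β2 |J2  (C1: C, integral causality)
β1 |GY1  (J2: bond 2 brought effort, rest push out)
β3 |I1  (0-jn J2 has e-setter on 2)
β0 |GY1  (GY GY1: same side as bond 1)
β4 |J1  (J1: bond 0 brought flow, rest push out)

dq_C1/dt = 2*E_Se1/3 - p_I1/5 - 16*q_C1/27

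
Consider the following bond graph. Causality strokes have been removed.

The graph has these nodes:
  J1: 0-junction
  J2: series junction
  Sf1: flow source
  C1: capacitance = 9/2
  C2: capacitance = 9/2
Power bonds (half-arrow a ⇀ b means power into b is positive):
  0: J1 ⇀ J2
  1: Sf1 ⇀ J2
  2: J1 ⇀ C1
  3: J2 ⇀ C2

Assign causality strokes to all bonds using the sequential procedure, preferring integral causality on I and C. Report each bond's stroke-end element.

#0 stroke→J2
#1 stroke→Sf1
#2 stroke→J1
#3 stroke→J2

β1 |Sf1  (Sf1 fixes flow; stroke at Sf1)
β0 |J2  (common-f at J2 fixed by 1)
β3 |J2  (common-f at J2 fixed by 1)
β2 |J1  (J1 needs exactly one e-in)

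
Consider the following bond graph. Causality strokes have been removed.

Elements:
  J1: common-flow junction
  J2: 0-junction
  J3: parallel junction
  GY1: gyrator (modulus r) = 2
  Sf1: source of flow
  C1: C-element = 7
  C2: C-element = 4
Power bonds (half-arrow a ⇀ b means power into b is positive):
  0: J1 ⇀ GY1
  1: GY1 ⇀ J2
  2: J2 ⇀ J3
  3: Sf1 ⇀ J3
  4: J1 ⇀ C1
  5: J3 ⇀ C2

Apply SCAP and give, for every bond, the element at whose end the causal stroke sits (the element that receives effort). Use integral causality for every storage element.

β3 stroke→Sf1  (Sf1 fixes flow; stroke at Sf1)
β4 stroke→J1  (C1 integral (e out))
β0 stroke→GY1  (J1 needs exactly one f-in)
β1 stroke→GY1  (through GY1, causality inverts; strokes same side of GY1)
β2 stroke→J2  (J2 needs exactly one e-in)
β5 stroke→J3  (only one effort-in slot at J3)

#0 stroke→GY1
#1 stroke→GY1
#2 stroke→J2
#3 stroke→Sf1
#4 stroke→J1
#5 stroke→J3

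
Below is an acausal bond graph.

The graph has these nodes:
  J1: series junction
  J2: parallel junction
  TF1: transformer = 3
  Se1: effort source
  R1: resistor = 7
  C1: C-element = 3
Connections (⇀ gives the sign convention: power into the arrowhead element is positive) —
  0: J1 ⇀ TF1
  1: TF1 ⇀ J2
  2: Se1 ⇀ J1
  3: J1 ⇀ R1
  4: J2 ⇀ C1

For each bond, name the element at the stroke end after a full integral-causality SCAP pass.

#2 →J1  (source Se1 imposes e)
#4 →J2  (C1: C, integral causality)
#1 →TF1  (J2 effort already set via bond 4)
#0 →J1  (through TF1, causality passes straight; one stroke at TF1)
#3 →R1  (closing 1-jn rule on J1)

β0 stroke→J1
β1 stroke→TF1
β2 stroke→J1
β3 stroke→R1
β4 stroke→J2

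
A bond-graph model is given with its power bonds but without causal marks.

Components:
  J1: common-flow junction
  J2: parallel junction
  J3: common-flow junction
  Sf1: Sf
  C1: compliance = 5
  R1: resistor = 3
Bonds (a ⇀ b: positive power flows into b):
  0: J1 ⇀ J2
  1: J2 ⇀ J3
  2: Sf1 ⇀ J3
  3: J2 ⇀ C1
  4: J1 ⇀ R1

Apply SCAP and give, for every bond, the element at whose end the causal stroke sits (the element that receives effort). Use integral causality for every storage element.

bond 0 |J1
bond 1 |J3
bond 2 |Sf1
bond 3 |J2
bond 4 |R1

bond 2 →Sf1  (source Sf1 imposes f)
bond 1 →J3  (1-jn J3 has f-setter on 2)
bond 3 →J2  (prefer integral on C1)
bond 0 →J1  (J2 effort already set via bond 3)
bond 4 →R1  (J1: last free bond brings flow in)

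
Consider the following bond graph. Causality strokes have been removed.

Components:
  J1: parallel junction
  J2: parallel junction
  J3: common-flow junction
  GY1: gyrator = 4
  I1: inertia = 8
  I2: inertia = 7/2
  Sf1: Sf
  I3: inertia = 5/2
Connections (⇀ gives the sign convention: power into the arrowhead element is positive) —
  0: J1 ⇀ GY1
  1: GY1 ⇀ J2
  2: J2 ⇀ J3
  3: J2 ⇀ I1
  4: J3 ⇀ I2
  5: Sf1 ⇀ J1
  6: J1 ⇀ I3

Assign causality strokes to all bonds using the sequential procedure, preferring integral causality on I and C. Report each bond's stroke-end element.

β5 →Sf1  (Sf1: flow source, stroke at near end)
β3 →I1  (I1 outputs flow p/I1)
β4 →I2  (I2: I, integral causality)
β2 →J3  (common-f at J3 fixed by 4)
β1 →J2  (only one effort-in slot at J2)
β0 →J1  (through GY1, causality inverts; strokes same side of GY1)
β6 →I3  (J1 effort already set via bond 0)

β0 →J1
β1 →J2
β2 →J3
β3 →I1
β4 →I2
β5 →Sf1
β6 →I3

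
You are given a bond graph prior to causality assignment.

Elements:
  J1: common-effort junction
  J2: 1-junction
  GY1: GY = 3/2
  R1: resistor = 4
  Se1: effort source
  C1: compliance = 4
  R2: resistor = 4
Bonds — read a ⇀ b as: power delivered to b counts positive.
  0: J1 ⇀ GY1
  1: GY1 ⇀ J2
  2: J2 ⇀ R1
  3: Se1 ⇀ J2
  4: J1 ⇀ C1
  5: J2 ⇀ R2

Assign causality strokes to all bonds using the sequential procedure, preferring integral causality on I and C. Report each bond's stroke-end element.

b3 →J2  (Se1: effort source, stroke at far end)
b4 →J1  (prefer integral on C1)
b0 →GY1  (0-jn J1 has e-setter on 4)
b1 →GY1  (through GY1, causality inverts; strokes same side of GY1)
b2 →J2  (common-f at J2 fixed by 1)
b5 →J2  (J2 flow already set via bond 1)

b0 →GY1
b1 →GY1
b2 →J2
b3 →J2
b4 →J1
b5 →J2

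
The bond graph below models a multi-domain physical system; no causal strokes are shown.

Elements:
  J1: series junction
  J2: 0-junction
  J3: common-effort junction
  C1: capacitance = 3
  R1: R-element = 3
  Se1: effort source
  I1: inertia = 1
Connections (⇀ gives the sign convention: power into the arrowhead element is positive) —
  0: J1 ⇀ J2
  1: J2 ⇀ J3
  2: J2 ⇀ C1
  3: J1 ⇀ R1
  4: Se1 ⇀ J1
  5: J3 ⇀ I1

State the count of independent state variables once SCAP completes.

b4 |J1  (source Se1 imposes e)
b2 |J2  (C1: C, integral causality)
b0 |J1  (0-jn J2 has e-setter on 2)
b1 |J3  (0-jn J2 has e-setter on 2)
b5 |I1  (0-jn J3 has e-setter on 1)
b3 |R1  (closing 1-jn rule on J1)

2  (C1, I1 all integral)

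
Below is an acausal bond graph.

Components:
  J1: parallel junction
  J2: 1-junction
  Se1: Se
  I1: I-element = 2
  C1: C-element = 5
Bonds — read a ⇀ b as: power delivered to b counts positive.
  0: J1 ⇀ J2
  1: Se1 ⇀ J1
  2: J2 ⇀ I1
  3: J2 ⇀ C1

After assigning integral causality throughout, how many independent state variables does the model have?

bond 1 |J1  (Se1 fixes effort; stroke away)
bond 0 |J2  (J1: bond 1 brought effort, rest push out)
bond 2 |I1  (I1: I, integral causality)
bond 3 |J2  (J2: bond 2 brought flow, rest push out)

2  (C1, I1 all integral)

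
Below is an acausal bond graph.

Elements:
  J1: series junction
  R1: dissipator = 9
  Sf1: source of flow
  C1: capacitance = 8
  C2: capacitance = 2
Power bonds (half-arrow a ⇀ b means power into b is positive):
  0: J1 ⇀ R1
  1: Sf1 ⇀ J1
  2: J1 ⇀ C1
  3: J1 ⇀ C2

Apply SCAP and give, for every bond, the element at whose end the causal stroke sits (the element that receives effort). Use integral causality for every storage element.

b1 →Sf1  (source Sf1 imposes f)
b0 →J1  (J1 flow already set via bond 1)
b2 →J1  (1-jn J1 has f-setter on 1)
b3 →J1  (1-jn J1 has f-setter on 1)

β0 |J1
β1 |Sf1
β2 |J1
β3 |J1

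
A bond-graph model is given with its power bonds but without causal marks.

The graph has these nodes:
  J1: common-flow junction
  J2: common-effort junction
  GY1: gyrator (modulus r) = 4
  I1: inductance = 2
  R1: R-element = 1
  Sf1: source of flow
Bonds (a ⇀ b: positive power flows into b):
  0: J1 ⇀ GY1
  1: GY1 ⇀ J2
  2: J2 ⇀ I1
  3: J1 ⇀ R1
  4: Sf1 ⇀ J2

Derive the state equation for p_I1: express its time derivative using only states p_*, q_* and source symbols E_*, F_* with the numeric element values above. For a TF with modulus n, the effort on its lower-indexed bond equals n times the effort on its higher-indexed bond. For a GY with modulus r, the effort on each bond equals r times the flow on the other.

b4 stroke→Sf1  (Sf1 (Sf) sets flow on bond)
b2 stroke→I1  (I1 integral (f out))
b1 stroke→J2  (J2: last free bond brings effort in)
b0 stroke→J1  (through GY1, causality inverts; strokes same side of GY1)
b3 stroke→R1  (J1: last free bond brings flow in)

dp_I1/dt = 16*F_Sf1 - 8*p_I1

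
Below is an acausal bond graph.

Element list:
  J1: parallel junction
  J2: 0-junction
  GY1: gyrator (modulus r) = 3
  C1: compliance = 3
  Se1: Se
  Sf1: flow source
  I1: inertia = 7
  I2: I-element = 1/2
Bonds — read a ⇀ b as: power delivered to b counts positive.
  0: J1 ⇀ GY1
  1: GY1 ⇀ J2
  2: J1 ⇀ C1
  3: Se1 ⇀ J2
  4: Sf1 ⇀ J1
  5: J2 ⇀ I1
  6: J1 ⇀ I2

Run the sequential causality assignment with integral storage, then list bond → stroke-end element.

β0 stroke→GY1
β1 stroke→GY1
β2 stroke→J1
β3 stroke→J2
β4 stroke→Sf1
β5 stroke→I1
β6 stroke→I2

b3 stroke at J2  (source Se1 imposes e)
b4 stroke at Sf1  (Sf1: flow source, stroke at near end)
b1 stroke at GY1  (J2 effort already set via bond 3)
b5 stroke at I1  (0-jn J2 has e-setter on 3)
b0 stroke at GY1  (GY1 both-in/both-out from 1)
b2 stroke at J1  (C1: C, integral causality)
b6 stroke at I2  (common-e at J1 fixed by 2)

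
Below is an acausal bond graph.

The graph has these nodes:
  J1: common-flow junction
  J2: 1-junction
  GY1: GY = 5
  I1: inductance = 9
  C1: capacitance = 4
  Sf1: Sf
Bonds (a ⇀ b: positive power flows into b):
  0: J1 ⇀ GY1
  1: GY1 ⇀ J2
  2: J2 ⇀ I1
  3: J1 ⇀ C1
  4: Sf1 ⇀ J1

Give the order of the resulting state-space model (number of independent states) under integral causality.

β4 →Sf1  (source Sf1 imposes f)
β0 →J1  (J1 flow already set via bond 4)
β3 →J1  (J1 flow already set via bond 4)
β1 →J2  (GY GY1: same side as bond 0)
β2 →I1  (J2: last free bond brings flow in)

2  (C1, I1 all integral)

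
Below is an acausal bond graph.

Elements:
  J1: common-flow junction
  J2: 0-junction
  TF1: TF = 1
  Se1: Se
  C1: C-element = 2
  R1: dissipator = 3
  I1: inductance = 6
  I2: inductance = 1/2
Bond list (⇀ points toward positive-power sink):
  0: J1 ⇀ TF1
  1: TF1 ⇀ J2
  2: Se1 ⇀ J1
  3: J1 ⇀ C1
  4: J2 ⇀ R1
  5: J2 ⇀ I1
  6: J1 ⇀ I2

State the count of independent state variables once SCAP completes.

bond 2 stroke→J1  (source Se1 imposes e)
bond 3 stroke→J1  (C1 integral (e out))
bond 5 stroke→I1  (I1: I, integral causality)
bond 6 stroke→I2  (I2 outputs flow p/I2)
bond 0 stroke→J1  (common-f at J1 fixed by 6)
bond 1 stroke→TF1  (through TF1, causality passes straight; one stroke at TF1)
bond 4 stroke→J2  (J2 needs exactly one e-in)

3  (C1, I1, I2 all integral)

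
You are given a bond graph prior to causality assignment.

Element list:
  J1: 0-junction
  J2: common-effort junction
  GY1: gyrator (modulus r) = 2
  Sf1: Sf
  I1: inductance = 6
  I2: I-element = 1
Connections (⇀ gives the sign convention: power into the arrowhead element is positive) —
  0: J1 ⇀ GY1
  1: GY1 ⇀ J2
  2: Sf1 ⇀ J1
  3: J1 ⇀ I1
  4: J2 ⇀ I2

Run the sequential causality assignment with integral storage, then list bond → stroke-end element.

b0 →J1
b1 →J2
b2 →Sf1
b3 →I1
b4 →I2

#2 →Sf1  (Sf1 fixes flow; stroke at Sf1)
#3 →I1  (I1 outputs flow p/I1)
#0 →J1  (only one effort-in slot at J1)
#1 →J2  (GY1: gyrator matches bond 0)
#4 →I2  (common-e at J2 fixed by 1)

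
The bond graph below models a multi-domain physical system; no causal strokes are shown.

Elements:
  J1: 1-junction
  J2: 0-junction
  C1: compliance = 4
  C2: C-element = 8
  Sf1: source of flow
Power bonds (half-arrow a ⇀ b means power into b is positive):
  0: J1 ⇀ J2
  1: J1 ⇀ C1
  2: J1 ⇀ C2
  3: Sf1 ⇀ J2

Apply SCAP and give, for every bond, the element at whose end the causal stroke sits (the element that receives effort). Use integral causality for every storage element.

β0 stroke at J2
β1 stroke at J1
β2 stroke at J1
β3 stroke at Sf1

b3 stroke→Sf1  (Sf1: flow source, stroke at near end)
b0 stroke→J2  (closing 0-jn rule on J2)
b1 stroke→J1  (J1: bond 0 brought flow, rest push out)
b2 stroke→J1  (1-jn J1 has f-setter on 0)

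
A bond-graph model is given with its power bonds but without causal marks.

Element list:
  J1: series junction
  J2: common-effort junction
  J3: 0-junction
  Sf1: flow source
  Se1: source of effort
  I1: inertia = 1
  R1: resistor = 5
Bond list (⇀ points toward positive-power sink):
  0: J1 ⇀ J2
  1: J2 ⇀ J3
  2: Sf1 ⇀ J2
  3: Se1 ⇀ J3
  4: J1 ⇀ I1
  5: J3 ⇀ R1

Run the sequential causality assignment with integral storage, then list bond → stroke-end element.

#0 |J1
#1 |J2
#2 |Sf1
#3 |J3
#4 |I1
#5 |R1

β2 |Sf1  (Sf1 fixes flow; stroke at Sf1)
β3 |J3  (source Se1 imposes e)
β1 |J2  (common-e at J3 fixed by 3)
β5 |R1  (J3: bond 3 brought effort, rest push out)
β0 |J1  (J2 effort already set via bond 1)
β4 |I1  (closing 1-jn rule on J1)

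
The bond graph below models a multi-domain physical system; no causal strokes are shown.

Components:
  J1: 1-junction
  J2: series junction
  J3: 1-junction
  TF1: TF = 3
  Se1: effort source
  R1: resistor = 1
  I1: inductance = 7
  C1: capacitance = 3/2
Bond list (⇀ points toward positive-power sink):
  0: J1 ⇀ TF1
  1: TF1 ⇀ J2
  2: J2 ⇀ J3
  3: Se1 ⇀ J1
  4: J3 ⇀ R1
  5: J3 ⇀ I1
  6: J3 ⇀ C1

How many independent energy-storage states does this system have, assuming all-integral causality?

2  (C1, I1 all integral)

β3 stroke at J1  (Se1 fixes effort; stroke away)
β0 stroke at TF1  (J1: last free bond brings flow in)
β1 stroke at J2  (TF1: transformer flips bond 0)
β2 stroke at J3  (J2: last free bond brings flow in)
β5 stroke at I1  (I1 outputs flow p/I1)
β4 stroke at J3  (J3 flow already set via bond 5)
β6 stroke at J3  (J3: bond 5 brought flow, rest push out)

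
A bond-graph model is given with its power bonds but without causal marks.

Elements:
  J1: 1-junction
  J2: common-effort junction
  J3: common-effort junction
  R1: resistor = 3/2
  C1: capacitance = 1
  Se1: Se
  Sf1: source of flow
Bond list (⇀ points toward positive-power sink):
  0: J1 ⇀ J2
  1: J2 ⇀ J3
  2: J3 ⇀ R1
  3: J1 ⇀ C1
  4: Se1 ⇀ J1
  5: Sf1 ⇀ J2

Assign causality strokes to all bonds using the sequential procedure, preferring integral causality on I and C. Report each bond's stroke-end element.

#4 |J1  (source Se1 imposes e)
#5 |Sf1  (Sf1 fixes flow; stroke at Sf1)
#3 |J1  (prefer integral on C1)
#0 |J2  (only one flow-in slot at J1)
#1 |J3  (0-jn J2 has e-setter on 0)
#2 |R1  (J3: bond 1 brought effort, rest push out)

β0 stroke at J2
β1 stroke at J3
β2 stroke at R1
β3 stroke at J1
β4 stroke at J1
β5 stroke at Sf1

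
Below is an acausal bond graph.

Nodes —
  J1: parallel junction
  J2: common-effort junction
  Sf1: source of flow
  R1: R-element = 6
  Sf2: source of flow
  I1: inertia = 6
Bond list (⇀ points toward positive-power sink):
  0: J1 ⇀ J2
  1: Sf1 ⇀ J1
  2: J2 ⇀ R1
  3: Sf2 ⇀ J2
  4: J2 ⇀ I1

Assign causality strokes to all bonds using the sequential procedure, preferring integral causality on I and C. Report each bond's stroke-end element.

b0 →J1
b1 →Sf1
b2 →J2
b3 →Sf2
b4 →I1

bond 1 stroke at Sf1  (Sf1 (Sf) sets flow on bond)
bond 3 stroke at Sf2  (source Sf2 imposes f)
bond 0 stroke at J1  (J1: last free bond brings effort in)
bond 4 stroke at I1  (I1: I, integral causality)
bond 2 stroke at J2  (closing 0-jn rule on J2)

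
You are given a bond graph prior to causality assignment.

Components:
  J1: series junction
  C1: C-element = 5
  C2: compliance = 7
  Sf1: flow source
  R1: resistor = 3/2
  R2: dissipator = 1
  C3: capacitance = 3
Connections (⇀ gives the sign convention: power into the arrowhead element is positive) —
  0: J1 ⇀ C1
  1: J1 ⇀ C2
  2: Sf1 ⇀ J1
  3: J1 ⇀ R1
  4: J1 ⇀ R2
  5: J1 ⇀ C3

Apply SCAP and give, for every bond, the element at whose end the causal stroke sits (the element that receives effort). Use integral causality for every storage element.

bond 2 →Sf1  (source Sf1 imposes f)
bond 0 →J1  (1-jn J1 has f-setter on 2)
bond 1 →J1  (common-f at J1 fixed by 2)
bond 3 →J1  (common-f at J1 fixed by 2)
bond 4 →J1  (J1: bond 2 brought flow, rest push out)
bond 5 →J1  (1-jn J1 has f-setter on 2)

bond 0 |J1
bond 1 |J1
bond 2 |Sf1
bond 3 |J1
bond 4 |J1
bond 5 |J1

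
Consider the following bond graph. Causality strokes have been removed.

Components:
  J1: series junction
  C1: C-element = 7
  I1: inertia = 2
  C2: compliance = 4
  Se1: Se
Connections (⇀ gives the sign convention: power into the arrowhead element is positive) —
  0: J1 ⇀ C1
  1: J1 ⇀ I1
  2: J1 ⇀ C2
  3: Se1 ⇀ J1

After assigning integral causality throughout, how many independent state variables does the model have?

bond 3 →J1  (Se1 fixes effort; stroke away)
bond 0 →J1  (C1 integral (e out))
bond 1 →I1  (I1: I, integral causality)
bond 2 →J1  (J1 flow already set via bond 1)

3  (C1, C2, I1 all integral)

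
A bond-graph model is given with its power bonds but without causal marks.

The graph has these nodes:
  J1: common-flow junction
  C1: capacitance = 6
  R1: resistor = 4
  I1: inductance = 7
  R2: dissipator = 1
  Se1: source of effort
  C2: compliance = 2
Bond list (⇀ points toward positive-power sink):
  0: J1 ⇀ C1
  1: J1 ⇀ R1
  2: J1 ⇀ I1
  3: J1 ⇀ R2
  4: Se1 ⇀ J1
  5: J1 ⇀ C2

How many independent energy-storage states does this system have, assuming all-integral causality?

bond 4 |J1  (Se1: effort source, stroke at far end)
bond 0 |J1  (C1 integral (e out))
bond 2 |I1  (I1 outputs flow p/I1)
bond 1 |J1  (J1: bond 2 brought flow, rest push out)
bond 3 |J1  (J1 flow already set via bond 2)
bond 5 |J1  (J1 flow already set via bond 2)

3  (C1, C2, I1 all integral)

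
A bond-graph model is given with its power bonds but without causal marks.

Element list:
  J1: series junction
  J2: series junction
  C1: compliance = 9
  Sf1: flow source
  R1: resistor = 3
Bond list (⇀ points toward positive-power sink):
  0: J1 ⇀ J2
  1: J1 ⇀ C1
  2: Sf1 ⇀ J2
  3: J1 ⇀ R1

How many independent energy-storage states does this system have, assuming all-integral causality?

1  (C1 all integral)

bond 2 →Sf1  (Sf1 (Sf) sets flow on bond)
bond 0 →J2  (1-jn J2 has f-setter on 2)
bond 1 →J1  (1-jn J1 has f-setter on 0)
bond 3 →J1  (common-f at J1 fixed by 0)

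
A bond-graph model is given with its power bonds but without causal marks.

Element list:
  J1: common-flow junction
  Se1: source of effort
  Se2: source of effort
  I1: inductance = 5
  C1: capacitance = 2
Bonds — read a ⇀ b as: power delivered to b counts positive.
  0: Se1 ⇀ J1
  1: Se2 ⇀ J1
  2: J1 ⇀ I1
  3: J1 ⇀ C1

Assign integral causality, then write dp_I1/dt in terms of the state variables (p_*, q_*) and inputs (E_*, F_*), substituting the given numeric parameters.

b0 |J1  (Se1 fixes effort; stroke away)
b1 |J1  (source Se2 imposes e)
b2 |I1  (I1 integral (f out))
b3 |J1  (1-jn J1 has f-setter on 2)

dp_I1/dt = E_Se1 + E_Se2 - q_C1/2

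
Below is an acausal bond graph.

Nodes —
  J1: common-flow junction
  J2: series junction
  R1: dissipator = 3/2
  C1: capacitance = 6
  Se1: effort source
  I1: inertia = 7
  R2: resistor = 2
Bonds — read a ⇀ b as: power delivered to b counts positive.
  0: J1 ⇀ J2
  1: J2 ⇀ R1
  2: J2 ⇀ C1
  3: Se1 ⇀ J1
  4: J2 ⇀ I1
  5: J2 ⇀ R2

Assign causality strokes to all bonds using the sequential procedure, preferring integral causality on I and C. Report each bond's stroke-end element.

bond 3 stroke→J1  (Se1: effort source, stroke at far end)
bond 0 stroke→J2  (J1: last free bond brings flow in)
bond 2 stroke→J2  (C1: C, integral causality)
bond 4 stroke→I1  (I1 integral (f out))
bond 1 stroke→J2  (J2 flow already set via bond 4)
bond 5 stroke→J2  (1-jn J2 has f-setter on 4)

b0 stroke at J2
b1 stroke at J2
b2 stroke at J2
b3 stroke at J1
b4 stroke at I1
b5 stroke at J2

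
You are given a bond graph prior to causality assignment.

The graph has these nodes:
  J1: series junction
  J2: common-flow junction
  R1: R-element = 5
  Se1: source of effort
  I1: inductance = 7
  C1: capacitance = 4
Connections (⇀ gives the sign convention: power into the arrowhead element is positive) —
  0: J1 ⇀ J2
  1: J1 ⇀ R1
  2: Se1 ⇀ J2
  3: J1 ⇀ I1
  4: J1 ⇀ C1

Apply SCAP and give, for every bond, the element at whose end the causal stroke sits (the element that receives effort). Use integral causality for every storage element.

β2 →J2  (Se1 (Se) sets effort on bond)
β0 →J1  (J2 needs exactly one f-in)
β3 →I1  (prefer integral on I1)
β1 →J1  (J1 flow already set via bond 3)
β4 →J1  (J1: bond 3 brought flow, rest push out)

β0 stroke at J1
β1 stroke at J1
β2 stroke at J2
β3 stroke at I1
β4 stroke at J1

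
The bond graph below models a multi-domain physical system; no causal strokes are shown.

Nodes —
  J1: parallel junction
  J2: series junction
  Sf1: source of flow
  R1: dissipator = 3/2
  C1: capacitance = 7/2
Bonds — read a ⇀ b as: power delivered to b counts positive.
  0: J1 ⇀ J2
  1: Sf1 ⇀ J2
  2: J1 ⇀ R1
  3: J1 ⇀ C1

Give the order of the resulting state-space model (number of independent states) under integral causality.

#1 stroke at Sf1  (Sf1 (Sf) sets flow on bond)
#0 stroke at J2  (J2: bond 1 brought flow, rest push out)
#3 stroke at J1  (C1: C, integral causality)
#2 stroke at R1  (common-e at J1 fixed by 3)

1  (C1 all integral)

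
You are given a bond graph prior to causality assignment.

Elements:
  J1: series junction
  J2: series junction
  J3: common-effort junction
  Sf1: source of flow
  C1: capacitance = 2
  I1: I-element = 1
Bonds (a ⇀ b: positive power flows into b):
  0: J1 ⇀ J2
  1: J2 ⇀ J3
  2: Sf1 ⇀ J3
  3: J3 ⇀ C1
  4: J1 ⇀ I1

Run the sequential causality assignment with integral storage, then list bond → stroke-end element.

b2 stroke→Sf1  (source Sf1 imposes f)
b3 stroke→J3  (C1 integral (e out))
b1 stroke→J2  (0-jn J3 has e-setter on 3)
b0 stroke→J1  (closing 1-jn rule on J2)
b4 stroke→I1  (only one flow-in slot at J1)

β0 |J1
β1 |J2
β2 |Sf1
β3 |J3
β4 |I1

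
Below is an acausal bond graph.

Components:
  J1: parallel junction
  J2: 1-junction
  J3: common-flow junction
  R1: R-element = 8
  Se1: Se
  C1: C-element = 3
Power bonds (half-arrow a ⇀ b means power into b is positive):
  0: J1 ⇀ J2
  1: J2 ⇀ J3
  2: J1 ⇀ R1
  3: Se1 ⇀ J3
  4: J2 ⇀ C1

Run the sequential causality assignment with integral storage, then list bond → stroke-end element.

b3 →J3  (Se1: effort source, stroke at far end)
b1 →J2  (J3 needs exactly one f-in)
b4 →J2  (C1: C, integral causality)
b0 →J1  (J2: last free bond brings flow in)
b2 →R1  (J1 effort already set via bond 0)

b0 |J1
b1 |J2
b2 |R1
b3 |J3
b4 |J2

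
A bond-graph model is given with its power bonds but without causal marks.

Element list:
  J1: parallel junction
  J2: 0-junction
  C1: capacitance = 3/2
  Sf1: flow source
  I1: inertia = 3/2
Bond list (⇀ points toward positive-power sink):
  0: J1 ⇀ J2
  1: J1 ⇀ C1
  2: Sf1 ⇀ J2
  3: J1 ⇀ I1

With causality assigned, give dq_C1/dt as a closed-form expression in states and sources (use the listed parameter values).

β2 →Sf1  (Sf1: flow source, stroke at near end)
β0 →J2  (closing 0-jn rule on J2)
β1 →J1  (C1: C, integral causality)
β3 →I1  (J1 effort already set via bond 1)

dq_C1/dt = F_Sf1 - 2*p_I1/3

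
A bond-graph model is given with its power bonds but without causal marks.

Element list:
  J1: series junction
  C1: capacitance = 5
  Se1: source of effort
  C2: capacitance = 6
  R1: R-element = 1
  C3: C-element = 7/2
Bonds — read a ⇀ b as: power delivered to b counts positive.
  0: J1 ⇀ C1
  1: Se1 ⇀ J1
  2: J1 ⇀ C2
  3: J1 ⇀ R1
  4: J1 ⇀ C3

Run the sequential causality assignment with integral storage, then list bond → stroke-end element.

bond 0 |J1
bond 1 |J1
bond 2 |J1
bond 3 |R1
bond 4 |J1

β1 stroke→J1  (Se1: effort source, stroke at far end)
β0 stroke→J1  (prefer integral on C1)
β2 stroke→J1  (C2: C, integral causality)
β4 stroke→J1  (prefer integral on C3)
β3 stroke→R1  (only one flow-in slot at J1)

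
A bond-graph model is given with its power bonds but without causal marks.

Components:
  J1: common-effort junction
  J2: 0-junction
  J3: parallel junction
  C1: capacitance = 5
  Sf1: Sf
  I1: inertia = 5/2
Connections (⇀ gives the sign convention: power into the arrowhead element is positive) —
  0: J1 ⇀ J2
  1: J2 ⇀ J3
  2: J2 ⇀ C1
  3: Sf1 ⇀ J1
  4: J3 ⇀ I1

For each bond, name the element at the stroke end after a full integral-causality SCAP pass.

bond 3 →Sf1  (Sf1 (Sf) sets flow on bond)
bond 0 →J1  (only one effort-in slot at J1)
bond 2 →J2  (C1: C, integral causality)
bond 1 →J3  (J2 effort already set via bond 2)
bond 4 →I1  (J3: bond 1 brought effort, rest push out)

β0 →J1
β1 →J3
β2 →J2
β3 →Sf1
β4 →I1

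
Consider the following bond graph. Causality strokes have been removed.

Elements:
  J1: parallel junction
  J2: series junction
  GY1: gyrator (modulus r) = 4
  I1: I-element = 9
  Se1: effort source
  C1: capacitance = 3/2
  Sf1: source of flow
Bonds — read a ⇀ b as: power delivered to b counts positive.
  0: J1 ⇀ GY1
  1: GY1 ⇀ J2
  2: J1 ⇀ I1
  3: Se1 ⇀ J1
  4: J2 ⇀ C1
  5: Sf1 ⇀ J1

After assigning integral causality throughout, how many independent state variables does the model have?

2  (C1, I1 all integral)

b3 →J1  (Se1: effort source, stroke at far end)
b5 →Sf1  (Sf1 fixes flow; stroke at Sf1)
b0 →GY1  (J1: bond 3 brought effort, rest push out)
b2 →I1  (J1 effort already set via bond 3)
b1 →GY1  (GY1 both-in/both-out from 0)
b4 →J2  (1-jn J2 has f-setter on 1)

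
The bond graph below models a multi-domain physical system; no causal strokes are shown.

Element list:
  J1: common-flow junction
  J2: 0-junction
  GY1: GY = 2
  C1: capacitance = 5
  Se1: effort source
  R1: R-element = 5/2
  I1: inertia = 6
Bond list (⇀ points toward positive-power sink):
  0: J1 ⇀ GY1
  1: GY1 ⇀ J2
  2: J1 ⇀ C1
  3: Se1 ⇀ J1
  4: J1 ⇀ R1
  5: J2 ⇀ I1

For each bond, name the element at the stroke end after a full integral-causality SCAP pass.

#0 stroke at J1
#1 stroke at J2
#2 stroke at J1
#3 stroke at J1
#4 stroke at R1
#5 stroke at I1

#3 stroke→J1  (source Se1 imposes e)
#2 stroke→J1  (C1 integral (e out))
#5 stroke→I1  (I1: I, integral causality)
#1 stroke→J2  (J2: last free bond brings effort in)
#0 stroke→J1  (GY1: gyrator matches bond 1)
#4 stroke→R1  (only one flow-in slot at J1)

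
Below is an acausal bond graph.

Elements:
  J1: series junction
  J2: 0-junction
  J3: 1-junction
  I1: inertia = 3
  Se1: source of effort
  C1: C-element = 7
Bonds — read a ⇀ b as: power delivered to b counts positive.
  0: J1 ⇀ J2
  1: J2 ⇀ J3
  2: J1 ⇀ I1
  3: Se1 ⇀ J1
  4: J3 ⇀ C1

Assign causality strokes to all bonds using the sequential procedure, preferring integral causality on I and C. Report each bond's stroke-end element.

bond 0 stroke→J1
bond 1 stroke→J2
bond 2 stroke→I1
bond 3 stroke→J1
bond 4 stroke→J3

β3 →J1  (Se1 (Se) sets effort on bond)
β2 →I1  (I1 integral (f out))
β0 →J1  (J1: bond 2 brought flow, rest push out)
β1 →J2  (only one effort-in slot at J2)
β4 →J3  (1-jn J3 has f-setter on 1)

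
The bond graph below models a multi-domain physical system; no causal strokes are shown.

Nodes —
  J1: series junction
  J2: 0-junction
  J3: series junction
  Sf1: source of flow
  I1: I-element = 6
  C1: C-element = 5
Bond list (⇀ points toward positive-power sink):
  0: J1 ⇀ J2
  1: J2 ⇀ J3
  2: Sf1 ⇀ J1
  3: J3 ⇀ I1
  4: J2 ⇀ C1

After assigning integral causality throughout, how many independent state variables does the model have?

β2 →Sf1  (Sf1 (Sf) sets flow on bond)
β0 →J1  (common-f at J1 fixed by 2)
β3 →I1  (I1 outputs flow p/I1)
β1 →J3  (J3 flow already set via bond 3)
β4 →J2  (closing 0-jn rule on J2)

2  (C1, I1 all integral)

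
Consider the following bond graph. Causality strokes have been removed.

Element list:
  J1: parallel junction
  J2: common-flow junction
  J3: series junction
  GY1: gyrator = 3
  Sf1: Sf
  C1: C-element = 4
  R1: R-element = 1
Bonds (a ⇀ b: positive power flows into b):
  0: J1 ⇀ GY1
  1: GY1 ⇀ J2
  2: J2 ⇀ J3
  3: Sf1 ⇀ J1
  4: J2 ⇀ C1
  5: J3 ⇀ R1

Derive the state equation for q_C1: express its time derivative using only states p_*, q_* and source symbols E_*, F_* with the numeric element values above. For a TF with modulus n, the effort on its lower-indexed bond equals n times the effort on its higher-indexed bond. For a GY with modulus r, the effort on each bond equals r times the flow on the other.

b3 stroke at Sf1  (Sf1 fixes flow; stroke at Sf1)
b0 stroke at J1  (only one effort-in slot at J1)
b1 stroke at J2  (through GY1, causality inverts; strokes same side of GY1)
b4 stroke at J2  (C1 outputs effort q/C1)
b2 stroke at J3  (only one flow-in slot at J2)
b5 stroke at R1  (closing 1-jn rule on J3)

dq_C1/dt = 3*F_Sf1 - q_C1/4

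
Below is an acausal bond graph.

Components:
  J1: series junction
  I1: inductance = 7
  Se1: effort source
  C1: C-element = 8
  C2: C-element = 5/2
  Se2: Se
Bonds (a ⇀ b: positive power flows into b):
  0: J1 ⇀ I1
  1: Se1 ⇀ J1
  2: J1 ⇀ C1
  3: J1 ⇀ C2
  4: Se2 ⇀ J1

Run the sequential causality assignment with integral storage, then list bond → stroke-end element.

bond 1 stroke at J1  (Se1 (Se) sets effort on bond)
bond 4 stroke at J1  (source Se2 imposes e)
bond 0 stroke at I1  (I1 outputs flow p/I1)
bond 2 stroke at J1  (J1 flow already set via bond 0)
bond 3 stroke at J1  (1-jn J1 has f-setter on 0)

β0 stroke at I1
β1 stroke at J1
β2 stroke at J1
β3 stroke at J1
β4 stroke at J1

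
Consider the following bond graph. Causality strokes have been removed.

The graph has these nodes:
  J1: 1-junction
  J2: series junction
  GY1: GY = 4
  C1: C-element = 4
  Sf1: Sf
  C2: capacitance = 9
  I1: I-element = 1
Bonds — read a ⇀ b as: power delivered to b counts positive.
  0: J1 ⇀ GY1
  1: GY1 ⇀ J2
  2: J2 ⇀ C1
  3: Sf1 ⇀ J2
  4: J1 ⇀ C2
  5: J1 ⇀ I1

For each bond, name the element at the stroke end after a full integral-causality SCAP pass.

bond 3 stroke at Sf1  (source Sf1 imposes f)
bond 1 stroke at J2  (J2 flow already set via bond 3)
bond 2 stroke at J2  (J2: bond 3 brought flow, rest push out)
bond 0 stroke at J1  (GY GY1: same side as bond 1)
bond 4 stroke at J1  (C2 outputs effort q/C2)
bond 5 stroke at I1  (closing 1-jn rule on J1)

#0 |J1
#1 |J2
#2 |J2
#3 |Sf1
#4 |J1
#5 |I1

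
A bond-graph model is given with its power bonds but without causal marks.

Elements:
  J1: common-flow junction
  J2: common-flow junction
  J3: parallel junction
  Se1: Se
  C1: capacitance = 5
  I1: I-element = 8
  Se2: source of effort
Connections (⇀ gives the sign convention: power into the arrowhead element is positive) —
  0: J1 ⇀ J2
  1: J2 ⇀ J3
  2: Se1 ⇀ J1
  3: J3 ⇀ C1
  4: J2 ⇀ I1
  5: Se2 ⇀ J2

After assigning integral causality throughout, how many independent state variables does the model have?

bond 2 |J1  (Se1 fixes effort; stroke away)
bond 5 |J2  (source Se2 imposes e)
bond 0 |J2  (closing 1-jn rule on J1)
bond 3 |J3  (C1 outputs effort q/C1)
bond 1 |J2  (common-e at J3 fixed by 3)
bond 4 |I1  (closing 1-jn rule on J2)

2  (C1, I1 all integral)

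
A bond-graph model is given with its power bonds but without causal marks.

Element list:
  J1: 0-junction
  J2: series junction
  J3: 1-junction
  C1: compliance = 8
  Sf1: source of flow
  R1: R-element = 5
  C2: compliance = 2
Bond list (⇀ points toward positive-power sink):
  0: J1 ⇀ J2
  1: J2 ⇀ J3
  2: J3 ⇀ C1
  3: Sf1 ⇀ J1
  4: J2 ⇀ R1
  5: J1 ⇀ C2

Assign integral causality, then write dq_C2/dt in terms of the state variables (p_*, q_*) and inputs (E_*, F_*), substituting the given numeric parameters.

#3 |Sf1  (Sf1: flow source, stroke at near end)
#2 |J3  (C1: C, integral causality)
#1 |J2  (only one flow-in slot at J3)
#5 |J1  (C2: C, integral causality)
#0 |J2  (J1 effort already set via bond 5)
#4 |R1  (only one flow-in slot at J2)

dq_C2/dt = F_Sf1 + q_C1/40 - q_C2/10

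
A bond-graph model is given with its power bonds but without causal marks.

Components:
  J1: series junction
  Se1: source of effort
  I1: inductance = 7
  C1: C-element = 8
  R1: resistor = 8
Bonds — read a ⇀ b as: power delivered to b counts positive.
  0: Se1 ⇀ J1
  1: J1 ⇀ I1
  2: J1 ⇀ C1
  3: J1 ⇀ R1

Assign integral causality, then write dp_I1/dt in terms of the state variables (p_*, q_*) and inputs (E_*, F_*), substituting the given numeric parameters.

b0 →J1  (source Se1 imposes e)
b1 →I1  (I1: I, integral causality)
b2 →J1  (1-jn J1 has f-setter on 1)
b3 →J1  (1-jn J1 has f-setter on 1)

dp_I1/dt = E_Se1 - 8*p_I1/7 - q_C1/8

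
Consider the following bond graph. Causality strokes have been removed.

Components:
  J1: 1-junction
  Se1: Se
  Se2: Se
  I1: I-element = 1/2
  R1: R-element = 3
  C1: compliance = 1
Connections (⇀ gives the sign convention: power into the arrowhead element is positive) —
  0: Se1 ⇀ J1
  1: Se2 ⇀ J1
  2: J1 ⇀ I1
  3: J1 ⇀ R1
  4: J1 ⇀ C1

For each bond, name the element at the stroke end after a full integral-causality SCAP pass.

b0 |J1
b1 |J1
b2 |I1
b3 |J1
b4 |J1

#0 |J1  (Se1 fixes effort; stroke away)
#1 |J1  (source Se2 imposes e)
#2 |I1  (I1 integral (f out))
#3 |J1  (J1: bond 2 brought flow, rest push out)
#4 |J1  (1-jn J1 has f-setter on 2)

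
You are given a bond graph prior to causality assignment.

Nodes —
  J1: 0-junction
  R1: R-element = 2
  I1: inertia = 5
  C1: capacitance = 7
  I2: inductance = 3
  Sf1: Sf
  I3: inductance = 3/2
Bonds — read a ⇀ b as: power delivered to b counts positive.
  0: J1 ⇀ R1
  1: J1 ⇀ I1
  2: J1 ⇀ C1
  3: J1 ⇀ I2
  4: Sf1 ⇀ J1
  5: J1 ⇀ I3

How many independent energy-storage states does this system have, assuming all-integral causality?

bond 4 stroke→Sf1  (Sf1 fixes flow; stroke at Sf1)
bond 1 stroke→I1  (I1 outputs flow p/I1)
bond 2 stroke→J1  (C1 integral (e out))
bond 0 stroke→R1  (J1 effort already set via bond 2)
bond 3 stroke→I2  (common-e at J1 fixed by 2)
bond 5 stroke→I3  (0-jn J1 has e-setter on 2)

4  (C1, I1, I2, I3 all integral)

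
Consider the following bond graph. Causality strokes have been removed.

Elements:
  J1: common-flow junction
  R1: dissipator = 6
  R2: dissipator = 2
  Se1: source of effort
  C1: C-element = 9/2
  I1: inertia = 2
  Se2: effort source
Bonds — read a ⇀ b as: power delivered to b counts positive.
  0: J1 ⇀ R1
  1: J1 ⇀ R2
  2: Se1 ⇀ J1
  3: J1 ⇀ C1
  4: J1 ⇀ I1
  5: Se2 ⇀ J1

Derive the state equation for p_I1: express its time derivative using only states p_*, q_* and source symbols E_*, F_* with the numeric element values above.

b2 stroke→J1  (Se1 fixes effort; stroke away)
b5 stroke→J1  (Se2 (Se) sets effort on bond)
b3 stroke→J1  (C1 integral (e out))
b4 stroke→I1  (I1 integral (f out))
b0 stroke→J1  (J1: bond 4 brought flow, rest push out)
b1 stroke→J1  (J1: bond 4 brought flow, rest push out)

dp_I1/dt = E_Se1 + E_Se2 - 4*p_I1 - 2*q_C1/9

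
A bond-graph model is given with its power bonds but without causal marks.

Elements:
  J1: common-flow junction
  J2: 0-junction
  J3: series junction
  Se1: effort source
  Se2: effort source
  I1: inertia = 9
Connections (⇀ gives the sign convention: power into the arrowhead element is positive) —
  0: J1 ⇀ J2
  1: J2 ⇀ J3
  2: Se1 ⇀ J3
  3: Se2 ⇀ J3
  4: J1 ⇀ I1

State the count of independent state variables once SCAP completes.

bond 2 →J3  (Se1 fixes effort; stroke away)
bond 3 →J3  (source Se2 imposes e)
bond 1 →J2  (J3 needs exactly one f-in)
bond 0 →J1  (J2 effort already set via bond 1)
bond 4 →I1  (J1 needs exactly one f-in)

1  (I1 all integral)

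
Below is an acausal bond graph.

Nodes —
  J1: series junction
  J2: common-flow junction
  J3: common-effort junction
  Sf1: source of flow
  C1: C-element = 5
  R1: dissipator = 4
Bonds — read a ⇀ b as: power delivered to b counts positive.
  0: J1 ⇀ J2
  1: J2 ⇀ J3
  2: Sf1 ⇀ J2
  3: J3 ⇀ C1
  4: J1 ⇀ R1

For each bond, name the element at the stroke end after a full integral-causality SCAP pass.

bond 0 |J2
bond 1 |J2
bond 2 |Sf1
bond 3 |J3
bond 4 |J1

b2 →Sf1  (Sf1 fixes flow; stroke at Sf1)
b0 →J2  (J2 flow already set via bond 2)
b1 →J2  (J2: bond 2 brought flow, rest push out)
b3 →J3  (closing 0-jn rule on J3)
b4 →J1  (J1 flow already set via bond 0)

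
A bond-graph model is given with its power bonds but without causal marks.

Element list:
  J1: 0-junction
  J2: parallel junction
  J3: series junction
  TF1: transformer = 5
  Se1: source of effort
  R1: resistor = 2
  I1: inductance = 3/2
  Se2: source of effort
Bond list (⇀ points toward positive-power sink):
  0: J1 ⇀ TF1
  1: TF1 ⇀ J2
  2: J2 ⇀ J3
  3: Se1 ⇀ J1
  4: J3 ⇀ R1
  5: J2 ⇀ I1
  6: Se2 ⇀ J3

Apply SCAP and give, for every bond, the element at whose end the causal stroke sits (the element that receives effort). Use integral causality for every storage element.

β0 |TF1
β1 |J2
β2 |J3
β3 |J1
β4 |R1
β5 |I1
β6 |J3

b3 →J1  (Se1 fixes effort; stroke away)
b6 →J3  (source Se2 imposes e)
b0 →TF1  (J1: bond 3 brought effort, rest push out)
b1 →J2  (TF1 one-in-one-out from 0)
b2 →J3  (J2: bond 1 brought effort, rest push out)
b5 →I1  (0-jn J2 has e-setter on 1)
b4 →R1  (only one flow-in slot at J3)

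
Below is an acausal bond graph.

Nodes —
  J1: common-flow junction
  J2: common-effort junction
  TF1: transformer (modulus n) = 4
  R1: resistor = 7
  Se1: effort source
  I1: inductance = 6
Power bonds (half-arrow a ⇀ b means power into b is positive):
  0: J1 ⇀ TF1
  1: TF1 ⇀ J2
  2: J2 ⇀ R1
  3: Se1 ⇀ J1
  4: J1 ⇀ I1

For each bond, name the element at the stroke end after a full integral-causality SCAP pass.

bond 0 stroke at J1
bond 1 stroke at TF1
bond 2 stroke at J2
bond 3 stroke at J1
bond 4 stroke at I1

b3 →J1  (source Se1 imposes e)
b4 →I1  (prefer integral on I1)
b0 →J1  (1-jn J1 has f-setter on 4)
b1 →TF1  (TF1 one-in-one-out from 0)
b2 →J2  (J2 needs exactly one e-in)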